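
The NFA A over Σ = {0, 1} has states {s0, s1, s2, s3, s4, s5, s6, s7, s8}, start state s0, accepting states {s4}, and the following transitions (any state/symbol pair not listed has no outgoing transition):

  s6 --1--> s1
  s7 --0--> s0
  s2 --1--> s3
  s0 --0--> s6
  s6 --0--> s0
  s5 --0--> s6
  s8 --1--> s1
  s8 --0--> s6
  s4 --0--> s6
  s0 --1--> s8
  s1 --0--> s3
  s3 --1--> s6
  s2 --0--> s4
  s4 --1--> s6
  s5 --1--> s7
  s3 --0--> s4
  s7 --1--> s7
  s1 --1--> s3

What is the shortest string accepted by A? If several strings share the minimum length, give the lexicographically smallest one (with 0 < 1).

0100

A breadth-first search from s0 reaches an accepting state first via the path s0 → s6 → s1 → s3 → s4 on input 0100.
No string of length < 4 is accepted (BFS exhausts all shorter strings without reaching an accepting state), and 0100 is the lexicographically least accepting string of length 4.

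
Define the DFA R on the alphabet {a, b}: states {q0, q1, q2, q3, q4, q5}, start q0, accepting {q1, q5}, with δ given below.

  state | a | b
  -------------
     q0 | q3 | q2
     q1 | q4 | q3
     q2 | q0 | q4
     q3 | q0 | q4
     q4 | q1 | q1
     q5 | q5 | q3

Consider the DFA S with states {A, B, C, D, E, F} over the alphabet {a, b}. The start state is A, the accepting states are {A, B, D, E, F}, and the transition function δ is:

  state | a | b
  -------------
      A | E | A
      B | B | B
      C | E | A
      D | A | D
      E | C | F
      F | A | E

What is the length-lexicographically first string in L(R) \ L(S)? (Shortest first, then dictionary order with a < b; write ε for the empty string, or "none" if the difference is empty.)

abaaa

The string abaaa is accepted by R but not by S.
No shorter string lies in the difference, and abaaa is the lexicographically first length-5 string in L(R) \ L(S).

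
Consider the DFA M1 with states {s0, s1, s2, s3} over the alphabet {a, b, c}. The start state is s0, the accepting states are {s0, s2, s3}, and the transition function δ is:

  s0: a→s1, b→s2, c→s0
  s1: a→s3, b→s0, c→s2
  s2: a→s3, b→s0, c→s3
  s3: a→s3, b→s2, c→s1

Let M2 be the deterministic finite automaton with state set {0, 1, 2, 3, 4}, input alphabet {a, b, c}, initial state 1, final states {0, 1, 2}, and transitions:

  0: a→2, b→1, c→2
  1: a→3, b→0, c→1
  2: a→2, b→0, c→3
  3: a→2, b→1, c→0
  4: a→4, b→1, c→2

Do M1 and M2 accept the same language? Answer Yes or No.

Yes

Exploring the product automaton M1 × M2 from the start pair (s0, 1), following both machines on each input symbol, reaches 4 state pairs: (s0, 1), (s1, 3), (s2, 0), (s3, 2).
M1 accepts in {s0, s2, s3} and M2 accepts in {0, 1, 2}. In every reachable pair the two components are either both accepting — (s0, 1), (s2, 0), (s3, 2) — or both non-accepting, so no string is accepted by exactly one of the machines: L(M1) \ L(M2) and L(M2) \ L(M1) are both empty.
Hence every string is accepted by M1 iff it is accepted by M2, and the two languages coincide.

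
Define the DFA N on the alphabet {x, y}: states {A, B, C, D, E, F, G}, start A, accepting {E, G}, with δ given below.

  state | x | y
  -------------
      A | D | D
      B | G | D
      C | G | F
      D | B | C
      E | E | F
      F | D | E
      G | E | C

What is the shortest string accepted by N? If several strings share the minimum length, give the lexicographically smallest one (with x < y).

xxx

A breadth-first search from A reaches an accepting state first via the path A → D → B → G on input xxx.
No string of length < 3 is accepted (BFS exhausts all shorter strings without reaching an accepting state), and xxx is the lexicographically least accepting string of length 3.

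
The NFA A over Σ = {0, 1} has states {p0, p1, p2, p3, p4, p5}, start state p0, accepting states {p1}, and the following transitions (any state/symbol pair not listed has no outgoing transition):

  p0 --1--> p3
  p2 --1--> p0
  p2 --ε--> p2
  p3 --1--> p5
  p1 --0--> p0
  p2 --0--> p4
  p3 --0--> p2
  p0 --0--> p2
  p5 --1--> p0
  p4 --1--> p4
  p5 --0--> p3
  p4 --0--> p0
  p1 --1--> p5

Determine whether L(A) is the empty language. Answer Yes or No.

Yes

The states reachable from the start state are {p0, p2, p3, p4, p5}.
None of the accepting states {p1} is reachable, so no string is accepted and L(A) = ∅.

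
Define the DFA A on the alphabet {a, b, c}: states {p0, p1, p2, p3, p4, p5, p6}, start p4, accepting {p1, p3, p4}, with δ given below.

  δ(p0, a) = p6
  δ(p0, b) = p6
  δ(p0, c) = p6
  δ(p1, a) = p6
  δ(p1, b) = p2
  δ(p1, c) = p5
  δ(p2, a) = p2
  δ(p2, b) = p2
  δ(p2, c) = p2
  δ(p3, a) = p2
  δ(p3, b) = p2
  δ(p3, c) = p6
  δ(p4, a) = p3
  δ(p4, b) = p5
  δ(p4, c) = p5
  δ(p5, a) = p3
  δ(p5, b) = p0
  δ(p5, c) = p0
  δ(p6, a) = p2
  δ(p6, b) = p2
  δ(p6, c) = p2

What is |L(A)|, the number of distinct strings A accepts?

The useful subgraph on states {p3, p4, p5} is acyclic, so L(A) is finite; the longest accepting path visits 3 useful states, giving maximum string length 2.
Counting accepting paths from p4 by length: 1 of length 0, 1 of length 1, 2 of length 2. Total 4.

4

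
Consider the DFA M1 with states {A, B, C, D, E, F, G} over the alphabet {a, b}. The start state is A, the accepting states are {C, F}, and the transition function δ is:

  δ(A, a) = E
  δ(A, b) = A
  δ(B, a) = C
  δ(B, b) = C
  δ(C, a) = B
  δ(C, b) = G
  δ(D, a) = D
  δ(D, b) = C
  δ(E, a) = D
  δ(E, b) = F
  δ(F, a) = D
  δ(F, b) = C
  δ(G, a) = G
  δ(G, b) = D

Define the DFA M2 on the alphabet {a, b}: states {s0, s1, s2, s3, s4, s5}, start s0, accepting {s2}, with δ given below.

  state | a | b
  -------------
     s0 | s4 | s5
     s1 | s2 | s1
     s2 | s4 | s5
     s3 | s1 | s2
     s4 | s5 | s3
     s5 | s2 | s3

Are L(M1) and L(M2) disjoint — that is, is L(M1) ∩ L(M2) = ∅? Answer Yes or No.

No

The string abb is accepted by both M1 and M2.
Hence L(M1) ∩ L(M2) ≠ ∅.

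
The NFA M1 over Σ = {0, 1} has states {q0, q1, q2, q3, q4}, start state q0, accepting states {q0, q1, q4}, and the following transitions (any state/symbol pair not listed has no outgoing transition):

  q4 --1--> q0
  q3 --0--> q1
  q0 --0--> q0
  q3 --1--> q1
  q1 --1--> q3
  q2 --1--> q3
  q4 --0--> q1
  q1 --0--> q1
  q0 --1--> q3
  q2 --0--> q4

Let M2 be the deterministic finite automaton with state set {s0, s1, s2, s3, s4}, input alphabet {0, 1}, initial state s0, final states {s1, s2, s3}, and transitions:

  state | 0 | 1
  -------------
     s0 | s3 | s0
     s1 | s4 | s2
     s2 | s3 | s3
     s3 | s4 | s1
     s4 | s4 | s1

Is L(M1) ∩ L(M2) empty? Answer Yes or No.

The string 0 is accepted by both M1 and M2.
Hence L(M1) ∩ L(M2) ≠ ∅.

No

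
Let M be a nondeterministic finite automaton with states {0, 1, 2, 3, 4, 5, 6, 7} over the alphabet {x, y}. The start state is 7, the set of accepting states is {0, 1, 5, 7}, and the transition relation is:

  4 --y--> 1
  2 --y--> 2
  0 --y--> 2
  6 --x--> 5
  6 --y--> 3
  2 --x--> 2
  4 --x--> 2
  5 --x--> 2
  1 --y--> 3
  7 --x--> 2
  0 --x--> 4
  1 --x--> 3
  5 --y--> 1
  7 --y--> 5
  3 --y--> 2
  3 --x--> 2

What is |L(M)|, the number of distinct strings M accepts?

The useful subgraph on states {1, 5, 7} is acyclic, so L(M) is finite; the longest accepting path visits 3 useful states, giving maximum string length 2.
Counting accepting paths from 7 by length: 1 of length 0, 1 of length 1, 1 of length 2. Total 3.

3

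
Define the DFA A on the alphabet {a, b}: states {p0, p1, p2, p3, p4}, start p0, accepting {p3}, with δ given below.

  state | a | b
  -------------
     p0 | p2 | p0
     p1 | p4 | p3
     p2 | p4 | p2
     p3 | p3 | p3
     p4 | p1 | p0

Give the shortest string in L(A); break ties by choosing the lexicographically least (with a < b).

A breadth-first search from p0 reaches an accepting state first via the path p0 → p2 → p4 → p1 → p3 on input aaab.
No string of length < 4 is accepted (BFS exhausts all shorter strings without reaching an accepting state), and aaab is the lexicographically least accepting string of length 4.

aaab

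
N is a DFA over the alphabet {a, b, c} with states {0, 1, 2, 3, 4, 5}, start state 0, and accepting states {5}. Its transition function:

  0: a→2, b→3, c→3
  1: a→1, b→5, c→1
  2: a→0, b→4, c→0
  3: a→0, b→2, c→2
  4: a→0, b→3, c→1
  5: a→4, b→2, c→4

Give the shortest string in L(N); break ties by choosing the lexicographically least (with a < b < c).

A breadth-first search from 0 reaches an accepting state first via the path 0 → 2 → 4 → 1 → 5 on input abcb.
No string of length < 4 is accepted (BFS exhausts all shorter strings without reaching an accepting state), and abcb is the lexicographically least accepting string of length 4.

abcb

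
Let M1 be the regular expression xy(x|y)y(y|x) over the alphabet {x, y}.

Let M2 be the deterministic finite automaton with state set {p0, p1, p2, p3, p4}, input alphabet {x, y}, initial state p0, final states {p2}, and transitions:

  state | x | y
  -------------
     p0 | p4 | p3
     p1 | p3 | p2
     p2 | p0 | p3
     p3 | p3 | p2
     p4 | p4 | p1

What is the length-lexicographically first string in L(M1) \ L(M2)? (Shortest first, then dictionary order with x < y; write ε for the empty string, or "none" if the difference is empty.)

The string xyxyx is accepted by M1 but not by M2.
No shorter string lies in the difference, and xyxyx is the lexicographically first length-5 string in L(M1) \ L(M2).

xyxyx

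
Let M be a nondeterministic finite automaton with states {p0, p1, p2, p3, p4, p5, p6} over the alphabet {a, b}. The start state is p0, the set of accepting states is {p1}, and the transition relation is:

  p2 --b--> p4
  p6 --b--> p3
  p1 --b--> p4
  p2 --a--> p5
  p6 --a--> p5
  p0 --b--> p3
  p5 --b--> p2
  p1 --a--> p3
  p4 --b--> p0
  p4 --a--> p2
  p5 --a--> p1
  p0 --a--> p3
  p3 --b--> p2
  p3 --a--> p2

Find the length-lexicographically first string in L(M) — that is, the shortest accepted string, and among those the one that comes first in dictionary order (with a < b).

A breadth-first search from p0 reaches an accepting state first via the path p0 → p3 → p2 → p5 → p1 on input aaaa.
No string of length < 4 is accepted (BFS exhausts all shorter strings without reaching an accepting state), and aaaa is the lexicographically least accepting string of length 4.

aaaa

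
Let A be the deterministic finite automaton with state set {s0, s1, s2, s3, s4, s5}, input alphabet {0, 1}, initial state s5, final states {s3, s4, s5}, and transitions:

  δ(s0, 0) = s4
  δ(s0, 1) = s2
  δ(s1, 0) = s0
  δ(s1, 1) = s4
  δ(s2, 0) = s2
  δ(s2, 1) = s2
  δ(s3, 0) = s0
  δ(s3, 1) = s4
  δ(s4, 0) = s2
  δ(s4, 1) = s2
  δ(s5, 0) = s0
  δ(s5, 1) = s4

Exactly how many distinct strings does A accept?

3

The useful subgraph on states {s0, s4, s5} is acyclic, so L(A) is finite; the longest accepting path visits 3 useful states, giving maximum string length 2.
Counting accepting paths from s5 by length: 1 of length 0, 1 of length 1, 1 of length 2. Total 3.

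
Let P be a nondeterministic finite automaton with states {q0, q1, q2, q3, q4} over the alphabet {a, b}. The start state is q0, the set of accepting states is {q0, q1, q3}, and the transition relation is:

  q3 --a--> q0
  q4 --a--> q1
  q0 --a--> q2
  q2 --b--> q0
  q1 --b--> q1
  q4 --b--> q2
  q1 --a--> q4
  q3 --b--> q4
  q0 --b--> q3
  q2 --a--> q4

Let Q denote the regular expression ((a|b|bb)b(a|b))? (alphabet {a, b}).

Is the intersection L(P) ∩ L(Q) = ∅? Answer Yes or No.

No

The empty string ε is accepted by both P and Q.
Hence L(P) ∩ L(Q) ≠ ∅.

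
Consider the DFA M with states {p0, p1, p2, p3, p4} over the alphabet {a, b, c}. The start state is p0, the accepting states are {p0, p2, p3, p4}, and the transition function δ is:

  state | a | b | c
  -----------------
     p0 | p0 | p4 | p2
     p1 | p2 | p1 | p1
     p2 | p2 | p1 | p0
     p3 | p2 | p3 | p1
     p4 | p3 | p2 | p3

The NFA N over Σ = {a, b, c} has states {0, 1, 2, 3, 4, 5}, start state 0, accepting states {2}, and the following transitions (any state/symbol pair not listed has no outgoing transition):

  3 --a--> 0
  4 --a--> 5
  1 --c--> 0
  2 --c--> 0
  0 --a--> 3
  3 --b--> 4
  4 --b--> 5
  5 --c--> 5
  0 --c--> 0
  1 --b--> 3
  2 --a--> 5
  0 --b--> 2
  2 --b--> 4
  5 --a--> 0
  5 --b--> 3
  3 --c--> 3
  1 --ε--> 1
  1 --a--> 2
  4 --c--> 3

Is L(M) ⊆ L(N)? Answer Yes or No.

No

The empty string ε is in L(M) but not in L(N).
So L(M) ⊄ L(N).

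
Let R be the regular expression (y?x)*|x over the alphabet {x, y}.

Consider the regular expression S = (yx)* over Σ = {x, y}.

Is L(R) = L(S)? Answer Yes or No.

No

The string x is accepted by R but rejected by S.
So L(R) ≠ L(S).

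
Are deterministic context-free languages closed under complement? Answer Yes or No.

Yes

A deterministic PDA can be normalised so that it always reads its entire input (no blocking, no infinite ε-loops) and records in its finite control whether it has passed through an accepting state since the last input symbol was consumed; inverting that end-of-input verdict yields a DPDA for the complement.
So the deterministic context-free languages are closed under complement.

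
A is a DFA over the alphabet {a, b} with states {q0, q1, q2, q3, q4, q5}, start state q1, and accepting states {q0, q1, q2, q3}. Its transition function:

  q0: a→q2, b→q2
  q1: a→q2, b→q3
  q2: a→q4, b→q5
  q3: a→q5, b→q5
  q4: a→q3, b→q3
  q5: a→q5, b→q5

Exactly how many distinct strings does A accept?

The useful subgraph on states {q1, q2, q3, q4} is acyclic, so L(A) is finite; the longest accepting path visits 4 useful states, giving maximum string length 3.
Counting accepting paths from q1 by length: 1 of length 0, 2 of length 1, 2 of length 3. Total 5.

5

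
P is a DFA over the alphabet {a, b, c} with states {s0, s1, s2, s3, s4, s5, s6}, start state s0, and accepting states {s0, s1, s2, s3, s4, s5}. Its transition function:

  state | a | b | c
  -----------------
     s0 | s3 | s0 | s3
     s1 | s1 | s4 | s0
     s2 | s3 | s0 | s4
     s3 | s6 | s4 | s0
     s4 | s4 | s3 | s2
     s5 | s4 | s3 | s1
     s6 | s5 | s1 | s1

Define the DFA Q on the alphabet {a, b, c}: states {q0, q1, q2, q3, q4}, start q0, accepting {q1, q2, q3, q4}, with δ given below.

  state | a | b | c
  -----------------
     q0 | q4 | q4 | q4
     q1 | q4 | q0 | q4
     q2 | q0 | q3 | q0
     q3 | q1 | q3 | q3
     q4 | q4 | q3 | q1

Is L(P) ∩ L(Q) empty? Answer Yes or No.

No

The string a is accepted by both P and Q.
Hence L(P) ∩ L(Q) ≠ ∅.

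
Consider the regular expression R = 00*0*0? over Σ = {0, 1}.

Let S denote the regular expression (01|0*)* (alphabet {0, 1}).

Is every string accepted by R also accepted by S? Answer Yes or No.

Converting the expression R to a DFA (subset construction, then merging equivalent states) gives the minimal DFA with states {r0, r1, r2}, start state r0, accepting states {r1} and transitions r0: 0→r1, 1→r2; r1: 0→r1, 1→r2; r2: 0→r2, 1→r2.
Converting the expression S to a DFA (subset construction, then merging equivalent states) gives the minimal DFA with states {s0, s1, s2}, start state s0, accepting states {s0, s1} and transitions s0: 0→s1, 1→s2; s1: 0→s1, 1→s0; s2: 0→s2, 1→s2.
Exploring the product automaton R × S from the start pair (r0, s0), following both machines on each input symbol, reaches 5 state pairs: (r0, s0), (r1, s1), (r2, s2), (r2, s0), (r2, s1).
R accepts in {r1} and S accepts in {s0, s1}. The reachable pairs whose R-component is accepting are (r1, s1); in each of them the S-component is accepting too, so the product for L(R) \ L(S) (R-component accepting, S-component rejecting) has no reachable accepting pair and the difference is empty.
Hence every string in L(R) is also in L(S).

Yes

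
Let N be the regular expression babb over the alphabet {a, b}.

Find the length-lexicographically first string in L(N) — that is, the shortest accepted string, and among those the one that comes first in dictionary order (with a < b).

babb

By inspection of the expression, no string of length less than 4 matches, and babb is the lexicographically first match of length 4.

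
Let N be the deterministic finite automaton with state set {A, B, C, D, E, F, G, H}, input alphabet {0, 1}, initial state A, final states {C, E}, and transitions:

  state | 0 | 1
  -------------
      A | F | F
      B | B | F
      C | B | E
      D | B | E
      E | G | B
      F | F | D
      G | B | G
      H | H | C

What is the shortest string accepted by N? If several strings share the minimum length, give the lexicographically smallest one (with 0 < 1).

011

A breadth-first search from A reaches an accepting state first via the path A → F → D → E on input 011.
No string of length < 3 is accepted (BFS exhausts all shorter strings without reaching an accepting state), and 011 is the lexicographically least accepting string of length 3.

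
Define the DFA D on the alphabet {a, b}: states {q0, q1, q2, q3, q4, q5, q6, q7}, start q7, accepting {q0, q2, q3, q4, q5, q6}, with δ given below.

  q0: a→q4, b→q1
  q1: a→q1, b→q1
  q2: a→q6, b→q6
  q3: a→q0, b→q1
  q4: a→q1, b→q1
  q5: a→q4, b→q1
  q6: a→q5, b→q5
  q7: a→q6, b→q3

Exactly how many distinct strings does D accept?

8

The useful subgraph on states {q0, q3, q4, q5, q6, q7} is acyclic, so L(D) is finite; the longest accepting path visits 4 useful states, giving maximum string length 3.
Counting accepting paths from q7 by length: 2 of length 1, 3 of length 2, 3 of length 3. Total 8.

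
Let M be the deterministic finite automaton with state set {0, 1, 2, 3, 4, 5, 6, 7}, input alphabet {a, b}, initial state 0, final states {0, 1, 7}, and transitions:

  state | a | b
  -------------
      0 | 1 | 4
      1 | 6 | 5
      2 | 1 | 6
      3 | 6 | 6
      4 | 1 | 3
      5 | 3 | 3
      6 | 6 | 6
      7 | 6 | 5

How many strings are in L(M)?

3

The useful subgraph on states {0, 1, 4} is acyclic, so L(M) is finite; the longest accepting path visits 3 useful states, giving maximum string length 2.
Counting accepting paths from 0 by length: 1 of length 0, 1 of length 1, 1 of length 2. Total 3.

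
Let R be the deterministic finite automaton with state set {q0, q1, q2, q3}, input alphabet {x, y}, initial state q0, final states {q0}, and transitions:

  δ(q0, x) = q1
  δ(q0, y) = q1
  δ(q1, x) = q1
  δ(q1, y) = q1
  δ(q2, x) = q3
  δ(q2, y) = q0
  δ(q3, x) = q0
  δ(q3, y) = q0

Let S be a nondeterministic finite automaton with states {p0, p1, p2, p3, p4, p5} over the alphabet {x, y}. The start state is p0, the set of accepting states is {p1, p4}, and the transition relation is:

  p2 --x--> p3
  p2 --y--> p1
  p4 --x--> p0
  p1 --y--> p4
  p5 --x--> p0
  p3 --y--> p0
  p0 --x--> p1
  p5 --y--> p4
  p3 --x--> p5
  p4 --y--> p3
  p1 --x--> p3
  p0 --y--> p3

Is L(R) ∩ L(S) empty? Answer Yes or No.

Exploring the product automaton R × S from the start pair (q0, p0), following both machines on each input symbol, reaches 6 state pairs: (q0, p0), (q1, p1), (q1, p3), (q1, p4), (q1, p5), (q1, p0).
R accepts in {q0} and S accepts in {p1, p4}; no reachable pair has both components accepting, so no string drives both machines to acceptance simultaneously and L(R) ∩ L(S) = ∅.
So no string is accepted by both, and the intersection is empty.

Yes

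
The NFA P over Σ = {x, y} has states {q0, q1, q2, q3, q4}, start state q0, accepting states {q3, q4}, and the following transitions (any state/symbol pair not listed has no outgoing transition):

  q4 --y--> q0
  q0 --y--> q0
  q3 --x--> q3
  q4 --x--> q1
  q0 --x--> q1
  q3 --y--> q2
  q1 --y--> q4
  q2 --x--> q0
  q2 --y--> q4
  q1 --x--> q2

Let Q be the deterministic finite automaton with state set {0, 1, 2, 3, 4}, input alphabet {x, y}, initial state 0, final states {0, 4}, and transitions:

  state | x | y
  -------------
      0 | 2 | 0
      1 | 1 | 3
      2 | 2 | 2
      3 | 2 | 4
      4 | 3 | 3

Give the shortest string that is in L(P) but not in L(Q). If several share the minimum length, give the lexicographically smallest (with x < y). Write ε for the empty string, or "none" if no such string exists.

xy

The string xy is accepted by P but not by Q.
No shorter string lies in the difference, and xy is the lexicographically first length-2 string in L(P) \ L(Q).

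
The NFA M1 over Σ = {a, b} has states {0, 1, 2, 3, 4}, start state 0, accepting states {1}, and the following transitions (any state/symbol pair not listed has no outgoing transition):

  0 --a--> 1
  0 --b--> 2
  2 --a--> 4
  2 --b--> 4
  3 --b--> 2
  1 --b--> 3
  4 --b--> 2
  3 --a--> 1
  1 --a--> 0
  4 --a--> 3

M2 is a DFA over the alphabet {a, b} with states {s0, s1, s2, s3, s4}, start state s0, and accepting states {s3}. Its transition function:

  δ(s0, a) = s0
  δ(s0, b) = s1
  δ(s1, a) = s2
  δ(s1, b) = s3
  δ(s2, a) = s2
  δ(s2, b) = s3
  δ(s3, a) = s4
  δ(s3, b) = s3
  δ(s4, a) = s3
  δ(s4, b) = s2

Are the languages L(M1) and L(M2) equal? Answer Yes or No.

The string a is accepted by M1 but rejected by M2.
So L(M1) ≠ L(M2).

No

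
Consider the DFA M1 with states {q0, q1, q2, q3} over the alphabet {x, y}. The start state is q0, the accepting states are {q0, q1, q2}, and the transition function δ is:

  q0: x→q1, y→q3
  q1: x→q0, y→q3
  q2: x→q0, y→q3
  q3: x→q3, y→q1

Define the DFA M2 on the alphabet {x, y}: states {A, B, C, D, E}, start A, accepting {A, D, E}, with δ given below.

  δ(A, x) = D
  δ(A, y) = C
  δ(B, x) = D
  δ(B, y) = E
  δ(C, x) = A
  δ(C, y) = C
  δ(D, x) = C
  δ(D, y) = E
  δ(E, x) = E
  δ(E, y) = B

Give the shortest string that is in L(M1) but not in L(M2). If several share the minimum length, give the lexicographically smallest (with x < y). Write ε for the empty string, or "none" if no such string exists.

The string xx is accepted by M1 but not by M2.
No shorter string lies in the difference, and xx is the lexicographically first length-2 string in L(M1) \ L(M2).

xx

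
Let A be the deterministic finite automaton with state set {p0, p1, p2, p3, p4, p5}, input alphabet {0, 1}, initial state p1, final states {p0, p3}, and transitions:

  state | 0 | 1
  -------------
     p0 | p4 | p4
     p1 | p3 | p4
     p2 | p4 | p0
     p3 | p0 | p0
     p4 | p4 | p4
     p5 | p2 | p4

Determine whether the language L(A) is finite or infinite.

finite

The useful states (reachable from p1 and able to reach an accepting state) are {p0, p1, p3}.
Restricted to these states the transition graph has no cycle, so every accepting path has bounded length and L is finite.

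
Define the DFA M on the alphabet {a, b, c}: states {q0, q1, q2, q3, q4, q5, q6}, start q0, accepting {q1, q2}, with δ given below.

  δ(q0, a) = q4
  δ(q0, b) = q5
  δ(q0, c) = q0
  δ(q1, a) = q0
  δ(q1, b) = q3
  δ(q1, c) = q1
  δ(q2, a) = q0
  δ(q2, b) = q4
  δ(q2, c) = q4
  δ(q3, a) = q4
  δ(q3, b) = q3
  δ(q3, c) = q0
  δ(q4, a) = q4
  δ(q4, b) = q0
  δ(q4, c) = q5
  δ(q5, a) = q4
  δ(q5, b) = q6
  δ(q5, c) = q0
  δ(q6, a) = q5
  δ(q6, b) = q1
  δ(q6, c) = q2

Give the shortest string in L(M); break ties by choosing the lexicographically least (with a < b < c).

A breadth-first search from q0 reaches an accepting state first via the path q0 → q5 → q6 → q1 on input bbb.
No string of length < 3 is accepted (BFS exhausts all shorter strings without reaching an accepting state), and bbb is the lexicographically least accepting string of length 3.

bbb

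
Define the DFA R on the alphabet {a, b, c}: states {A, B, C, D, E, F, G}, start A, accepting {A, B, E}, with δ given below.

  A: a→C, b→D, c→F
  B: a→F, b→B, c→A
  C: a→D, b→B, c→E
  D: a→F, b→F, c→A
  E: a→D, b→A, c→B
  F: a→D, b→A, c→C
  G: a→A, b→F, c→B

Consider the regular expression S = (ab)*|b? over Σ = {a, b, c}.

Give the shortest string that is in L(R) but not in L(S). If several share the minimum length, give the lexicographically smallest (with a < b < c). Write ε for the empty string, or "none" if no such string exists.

ac

The string ac is accepted by R but not by S.
No shorter string lies in the difference, and ac is the lexicographically first length-2 string in L(R) \ L(S).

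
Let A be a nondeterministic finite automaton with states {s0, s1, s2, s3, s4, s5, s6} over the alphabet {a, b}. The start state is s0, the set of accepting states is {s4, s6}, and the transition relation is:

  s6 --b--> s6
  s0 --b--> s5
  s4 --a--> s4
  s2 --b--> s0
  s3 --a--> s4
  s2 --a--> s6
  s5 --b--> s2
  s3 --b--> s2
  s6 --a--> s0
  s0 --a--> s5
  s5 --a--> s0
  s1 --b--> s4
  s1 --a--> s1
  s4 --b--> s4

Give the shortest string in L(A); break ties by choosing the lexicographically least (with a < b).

aba

A breadth-first search from s0 reaches an accepting state first via the path s0 → s5 → s2 → s6 on input aba.
No string of length < 3 is accepted (BFS exhausts all shorter strings without reaching an accepting state), and aba is the lexicographically least accepting string of length 3.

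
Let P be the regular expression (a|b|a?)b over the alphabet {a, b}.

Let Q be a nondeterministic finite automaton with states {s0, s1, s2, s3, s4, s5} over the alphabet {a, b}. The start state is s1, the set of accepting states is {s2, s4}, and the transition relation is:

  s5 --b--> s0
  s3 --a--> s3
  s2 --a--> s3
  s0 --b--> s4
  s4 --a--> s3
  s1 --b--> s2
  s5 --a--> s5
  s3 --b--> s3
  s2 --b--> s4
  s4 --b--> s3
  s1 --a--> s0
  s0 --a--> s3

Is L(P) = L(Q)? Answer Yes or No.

Converting the expression P to a DFA (subset construction, then merging equivalent states) gives the minimal DFA with states {p0, p1, p2, p3, p4}, start state p0, accepting states {p2, p4} and transitions p0: a→p1, b→p2; p1: a→p3, b→p4; p2: a→p3, b→p4; p3: a→p3, b→p3; p4: a→p3, b→p3.
Exploring the product automaton P × Q from the start pair (p0, s1), following both machines on each input symbol, reaches 5 state pairs: (p0, s1), (p1, s0), (p2, s2), (p3, s3), (p4, s4).
P accepts in {p2, p4} and Q accepts in {s2, s4}. In every reachable pair the two components are either both accepting — (p2, s2), (p4, s4) — or both non-accepting, so no string is accepted by exactly one of the machines: L(P) \ L(Q) and L(Q) \ L(P) are both empty.
Hence every string is accepted by P iff it is accepted by Q, and the two languages coincide.

Yes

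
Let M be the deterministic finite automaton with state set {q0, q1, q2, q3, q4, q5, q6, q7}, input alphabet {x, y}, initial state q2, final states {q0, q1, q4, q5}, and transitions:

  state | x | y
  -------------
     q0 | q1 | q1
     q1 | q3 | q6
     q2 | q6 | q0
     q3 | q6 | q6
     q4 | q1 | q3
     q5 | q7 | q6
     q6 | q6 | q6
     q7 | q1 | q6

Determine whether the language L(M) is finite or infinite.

finite

The useful states (reachable from q2 and able to reach an accepting state) are {q0, q1, q2}.
Restricted to these states the transition graph has no cycle, so every accepting path has bounded length and L is finite.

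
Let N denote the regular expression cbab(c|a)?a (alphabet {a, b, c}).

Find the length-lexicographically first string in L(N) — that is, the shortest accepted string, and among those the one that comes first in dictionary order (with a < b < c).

cbaba

By inspection of the expression, no string of length less than 5 matches, and cbaba is the lexicographically first match of length 5.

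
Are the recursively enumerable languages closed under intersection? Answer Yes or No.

Run the recogniser for L₁; if it accepts, run the recogniser for L₂ and accept if that accepts too. If either runs forever the input is never accepted, which is all a recogniser needs.
So the recursively enumerable languages are closed under intersection.

Yes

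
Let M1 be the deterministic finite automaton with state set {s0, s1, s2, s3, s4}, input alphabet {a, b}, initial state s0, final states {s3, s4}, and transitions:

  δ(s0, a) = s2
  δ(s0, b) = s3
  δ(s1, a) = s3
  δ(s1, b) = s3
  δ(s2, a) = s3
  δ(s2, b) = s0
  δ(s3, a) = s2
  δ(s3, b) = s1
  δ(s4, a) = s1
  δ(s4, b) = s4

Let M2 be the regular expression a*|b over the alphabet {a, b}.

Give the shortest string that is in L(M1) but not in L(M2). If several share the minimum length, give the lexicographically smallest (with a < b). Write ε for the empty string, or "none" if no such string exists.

abb

The string abb is accepted by M1 but not by M2.
No shorter string lies in the difference, and abb is the lexicographically first length-3 string in L(M1) \ L(M2).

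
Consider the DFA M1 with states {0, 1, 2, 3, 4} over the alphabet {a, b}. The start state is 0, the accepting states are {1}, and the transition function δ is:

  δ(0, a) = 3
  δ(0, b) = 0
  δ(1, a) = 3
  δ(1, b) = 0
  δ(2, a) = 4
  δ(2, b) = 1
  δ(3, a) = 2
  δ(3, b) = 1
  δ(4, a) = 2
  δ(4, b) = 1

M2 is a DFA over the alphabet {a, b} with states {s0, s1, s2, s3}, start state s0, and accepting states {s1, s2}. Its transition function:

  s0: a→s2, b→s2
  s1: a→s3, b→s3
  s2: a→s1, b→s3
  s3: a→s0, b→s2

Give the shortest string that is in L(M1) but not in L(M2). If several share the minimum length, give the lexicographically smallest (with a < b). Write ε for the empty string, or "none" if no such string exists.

The string ab is accepted by M1 but not by M2.
No shorter string lies in the difference, and ab is the lexicographically first length-2 string in L(M1) \ L(M2).

ab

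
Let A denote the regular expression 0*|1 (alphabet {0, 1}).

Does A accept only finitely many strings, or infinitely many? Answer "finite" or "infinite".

infinite

The expression contains a Kleene star applied to a subexpression that matches at least one nonempty string, so it matches strings of unbounded length.
Hence L(A) is infinite.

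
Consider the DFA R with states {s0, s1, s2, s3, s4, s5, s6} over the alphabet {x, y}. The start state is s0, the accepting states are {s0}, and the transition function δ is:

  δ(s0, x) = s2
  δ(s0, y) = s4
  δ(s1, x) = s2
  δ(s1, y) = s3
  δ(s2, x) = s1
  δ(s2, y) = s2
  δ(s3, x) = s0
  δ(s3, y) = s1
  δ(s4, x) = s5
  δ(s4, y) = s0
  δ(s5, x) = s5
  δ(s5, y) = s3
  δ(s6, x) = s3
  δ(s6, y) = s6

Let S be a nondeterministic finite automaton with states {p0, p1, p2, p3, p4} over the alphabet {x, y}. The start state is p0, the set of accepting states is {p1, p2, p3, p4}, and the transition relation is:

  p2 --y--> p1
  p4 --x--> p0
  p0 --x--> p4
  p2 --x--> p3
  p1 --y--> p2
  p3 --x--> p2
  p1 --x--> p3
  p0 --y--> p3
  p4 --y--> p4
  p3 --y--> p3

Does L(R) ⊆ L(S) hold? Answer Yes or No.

No

The empty string ε is in L(R) but not in L(S).
So L(R) ⊄ L(S).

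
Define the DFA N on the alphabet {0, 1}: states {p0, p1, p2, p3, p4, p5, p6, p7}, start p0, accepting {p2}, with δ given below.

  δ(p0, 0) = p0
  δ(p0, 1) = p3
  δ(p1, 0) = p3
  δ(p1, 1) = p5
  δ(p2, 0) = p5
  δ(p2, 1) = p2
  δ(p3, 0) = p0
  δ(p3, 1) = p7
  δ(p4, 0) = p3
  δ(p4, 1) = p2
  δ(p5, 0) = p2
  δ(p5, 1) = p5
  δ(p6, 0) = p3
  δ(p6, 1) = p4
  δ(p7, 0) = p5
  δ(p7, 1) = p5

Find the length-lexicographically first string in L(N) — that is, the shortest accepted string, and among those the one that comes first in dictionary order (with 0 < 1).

1100

A breadth-first search from p0 reaches an accepting state first via the path p0 → p3 → p7 → p5 → p2 on input 1100.
No string of length < 4 is accepted (BFS exhausts all shorter strings without reaching an accepting state), and 1100 is the lexicographically least accepting string of length 4.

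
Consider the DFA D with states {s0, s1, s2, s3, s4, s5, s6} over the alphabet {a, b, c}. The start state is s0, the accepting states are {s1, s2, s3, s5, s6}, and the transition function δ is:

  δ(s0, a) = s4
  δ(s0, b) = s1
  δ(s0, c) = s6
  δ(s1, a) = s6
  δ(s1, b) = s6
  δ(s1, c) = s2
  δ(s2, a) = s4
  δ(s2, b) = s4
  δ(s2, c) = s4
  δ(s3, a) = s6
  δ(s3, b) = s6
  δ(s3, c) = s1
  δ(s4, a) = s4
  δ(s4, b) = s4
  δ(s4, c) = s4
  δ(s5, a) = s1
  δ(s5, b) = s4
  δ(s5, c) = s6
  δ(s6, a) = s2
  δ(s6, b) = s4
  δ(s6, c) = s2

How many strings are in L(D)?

The useful subgraph on states {s0, s1, s2, s6} is acyclic, so L(D) is finite; the longest accepting path visits 4 useful states, giving maximum string length 3.
Counting accepting paths from s0 by length: 2 of length 1, 5 of length 2, 4 of length 3. Total 11.

11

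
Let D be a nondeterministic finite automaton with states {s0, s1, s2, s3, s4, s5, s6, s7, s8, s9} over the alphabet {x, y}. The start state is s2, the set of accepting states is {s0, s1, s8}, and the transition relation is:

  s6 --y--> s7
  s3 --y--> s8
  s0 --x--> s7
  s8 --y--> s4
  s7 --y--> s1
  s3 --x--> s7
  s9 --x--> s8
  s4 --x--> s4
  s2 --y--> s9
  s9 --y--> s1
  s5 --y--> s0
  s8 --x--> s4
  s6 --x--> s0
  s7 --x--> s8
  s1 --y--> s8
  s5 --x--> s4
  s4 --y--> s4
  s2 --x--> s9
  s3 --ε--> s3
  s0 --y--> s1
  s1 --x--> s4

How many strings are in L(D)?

6

The useful subgraph on states {s1, s2, s8, s9} is acyclic, so L(D) is finite; the longest accepting path visits 4 useful states, giving maximum string length 3.
Counting accepting paths from s2 by length: 4 of length 2, 2 of length 3. Total 6.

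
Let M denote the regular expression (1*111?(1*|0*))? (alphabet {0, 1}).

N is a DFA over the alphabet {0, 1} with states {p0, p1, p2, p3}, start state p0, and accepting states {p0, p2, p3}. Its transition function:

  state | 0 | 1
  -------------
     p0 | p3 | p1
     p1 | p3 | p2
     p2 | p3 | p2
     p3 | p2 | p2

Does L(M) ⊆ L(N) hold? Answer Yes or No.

Converting the expression M to a DFA (subset construction, then merging equivalent states) gives the minimal DFA with states {m0, m1, m2, m3, m4}, start state m0, accepting states {m0, m3, m4} and transitions m0: 0→m1, 1→m2; m1: 0→m1, 1→m1; m2: 0→m1, 1→m3; m3: 0→m4, 1→m3; m4: 0→m4, 1→m1.
Exploring the product automaton M × N from the start pair (m0, p0), following both machines on each input symbol, reaches 7 state pairs: (m0, p0), (m1, p3), (m2, p1), (m1, p2), (m3, p2), (m4, p3), (m4, p2).
M accepts in {m0, m3, m4} and N accepts in {p0, p2, p3}. The reachable pairs whose M-component is accepting are (m0, p0), (m3, p2), (m4, p3), (m4, p2); in each of them the N-component is accepting too, so the product for L(M) \ L(N) (M-component accepting, N-component rejecting) has no reachable accepting pair and the difference is empty.
Hence every string in L(M) is also in L(N).

Yes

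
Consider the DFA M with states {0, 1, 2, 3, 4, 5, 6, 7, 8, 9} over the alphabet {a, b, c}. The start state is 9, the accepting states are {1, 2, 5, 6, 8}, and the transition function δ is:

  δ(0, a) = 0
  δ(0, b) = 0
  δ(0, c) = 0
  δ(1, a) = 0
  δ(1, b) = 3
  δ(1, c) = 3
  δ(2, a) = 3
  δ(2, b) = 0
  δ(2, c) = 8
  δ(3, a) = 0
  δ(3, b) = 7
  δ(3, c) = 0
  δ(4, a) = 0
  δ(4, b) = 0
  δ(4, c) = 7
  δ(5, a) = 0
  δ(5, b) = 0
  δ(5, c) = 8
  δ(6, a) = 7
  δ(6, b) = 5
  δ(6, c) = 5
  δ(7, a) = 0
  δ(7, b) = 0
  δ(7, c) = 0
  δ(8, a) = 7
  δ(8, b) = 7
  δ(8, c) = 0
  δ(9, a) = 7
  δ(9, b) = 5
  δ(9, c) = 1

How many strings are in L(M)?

3

The useful subgraph on states {1, 5, 8, 9} is acyclic, so L(M) is finite; the longest accepting path visits 3 useful states, giving maximum string length 2.
Counting accepting paths from 9 by length: 2 of length 1, 1 of length 2. Total 3.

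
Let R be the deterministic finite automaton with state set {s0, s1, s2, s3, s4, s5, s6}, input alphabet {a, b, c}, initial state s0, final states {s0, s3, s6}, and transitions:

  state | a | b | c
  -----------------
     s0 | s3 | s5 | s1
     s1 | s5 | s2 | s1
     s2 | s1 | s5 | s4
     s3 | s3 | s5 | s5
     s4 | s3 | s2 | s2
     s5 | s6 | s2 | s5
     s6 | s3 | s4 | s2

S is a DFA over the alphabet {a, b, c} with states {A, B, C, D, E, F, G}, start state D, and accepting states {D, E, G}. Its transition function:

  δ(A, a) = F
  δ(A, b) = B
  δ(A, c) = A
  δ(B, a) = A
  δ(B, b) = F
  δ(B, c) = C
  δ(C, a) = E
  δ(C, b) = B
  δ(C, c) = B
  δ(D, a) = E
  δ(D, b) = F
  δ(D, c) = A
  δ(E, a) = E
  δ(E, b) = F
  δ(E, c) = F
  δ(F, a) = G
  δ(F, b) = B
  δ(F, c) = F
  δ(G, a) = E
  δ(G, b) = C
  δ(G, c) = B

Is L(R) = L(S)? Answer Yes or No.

Exploring the product automaton R × S from the start pair (s0, D), following both machines on each input symbol, reaches 7 state pairs: (s0, D), (s3, E), (s5, F), (s1, A), (s6, G), (s2, B), (s4, C).
R accepts in {s0, s3, s6} and S accepts in {D, E, G}. In every reachable pair the two components are either both accepting — (s0, D), (s3, E), (s6, G) — or both non-accepting, so no string is accepted by exactly one of the machines: L(R) \ L(S) and L(S) \ L(R) are both empty.
Hence every string is accepted by R iff it is accepted by S, and the two languages coincide.

Yes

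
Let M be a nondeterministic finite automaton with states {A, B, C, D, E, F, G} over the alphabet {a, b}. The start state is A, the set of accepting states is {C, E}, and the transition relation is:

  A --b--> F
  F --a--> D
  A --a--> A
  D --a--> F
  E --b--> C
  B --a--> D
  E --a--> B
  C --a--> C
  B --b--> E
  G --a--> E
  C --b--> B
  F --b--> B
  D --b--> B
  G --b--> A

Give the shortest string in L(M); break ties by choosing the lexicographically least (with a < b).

A breadth-first search from A reaches an accepting state first via the path A → F → B → E on input bbb.
No string of length < 3 is accepted (BFS exhausts all shorter strings without reaching an accepting state), and bbb is the lexicographically least accepting string of length 3.

bbb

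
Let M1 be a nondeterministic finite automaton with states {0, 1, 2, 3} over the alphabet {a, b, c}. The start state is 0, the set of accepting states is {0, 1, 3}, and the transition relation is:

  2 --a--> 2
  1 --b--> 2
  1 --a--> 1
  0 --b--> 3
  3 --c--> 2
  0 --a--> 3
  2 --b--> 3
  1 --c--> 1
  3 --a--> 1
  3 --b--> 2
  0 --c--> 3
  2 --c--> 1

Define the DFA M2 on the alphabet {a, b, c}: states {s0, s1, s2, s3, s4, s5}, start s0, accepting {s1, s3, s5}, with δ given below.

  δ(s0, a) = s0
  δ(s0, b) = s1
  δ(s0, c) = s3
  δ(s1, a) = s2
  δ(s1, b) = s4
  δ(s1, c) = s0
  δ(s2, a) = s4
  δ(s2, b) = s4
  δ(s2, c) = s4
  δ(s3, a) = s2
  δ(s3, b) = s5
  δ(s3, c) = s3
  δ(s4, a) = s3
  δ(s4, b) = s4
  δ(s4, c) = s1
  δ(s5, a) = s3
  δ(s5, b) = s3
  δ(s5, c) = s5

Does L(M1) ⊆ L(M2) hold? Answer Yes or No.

No

The empty string ε is in L(M1) but not in L(M2).
So L(M1) ⊄ L(M2).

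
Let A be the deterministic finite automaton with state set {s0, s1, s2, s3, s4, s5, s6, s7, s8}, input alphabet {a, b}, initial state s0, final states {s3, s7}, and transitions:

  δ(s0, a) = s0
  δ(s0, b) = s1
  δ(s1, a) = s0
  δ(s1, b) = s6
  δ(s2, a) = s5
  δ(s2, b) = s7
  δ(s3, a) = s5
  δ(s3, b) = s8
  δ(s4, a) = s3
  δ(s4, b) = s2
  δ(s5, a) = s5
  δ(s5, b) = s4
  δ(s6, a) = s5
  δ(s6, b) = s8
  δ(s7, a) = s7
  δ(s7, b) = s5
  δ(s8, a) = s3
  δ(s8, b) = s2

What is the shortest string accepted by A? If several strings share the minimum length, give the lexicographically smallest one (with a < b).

bbba

A breadth-first search from s0 reaches an accepting state first via the path s0 → s1 → s6 → s8 → s3 on input bbba.
No string of length < 4 is accepted (BFS exhausts all shorter strings without reaching an accepting state), and bbba is the lexicographically least accepting string of length 4.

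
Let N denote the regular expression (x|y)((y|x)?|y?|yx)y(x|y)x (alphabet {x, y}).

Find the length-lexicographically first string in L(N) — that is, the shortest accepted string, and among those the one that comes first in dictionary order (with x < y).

xyxx

By inspection of the expression, no string of length less than 4 matches, and xyxx is the lexicographically first match of length 4.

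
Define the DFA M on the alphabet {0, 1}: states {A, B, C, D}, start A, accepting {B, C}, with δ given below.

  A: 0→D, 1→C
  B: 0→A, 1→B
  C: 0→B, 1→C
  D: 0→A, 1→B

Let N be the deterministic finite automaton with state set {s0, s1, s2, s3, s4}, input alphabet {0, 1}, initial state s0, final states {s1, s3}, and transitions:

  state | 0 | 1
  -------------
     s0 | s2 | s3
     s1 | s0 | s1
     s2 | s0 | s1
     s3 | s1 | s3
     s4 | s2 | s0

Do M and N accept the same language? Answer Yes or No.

Exploring the product automaton M × N from the start pair (A, s0), following both machines on each input symbol, reaches 4 state pairs: (A, s0), (D, s2), (C, s3), (B, s1).
M accepts in {B, C} and N accepts in {s1, s3}. In every reachable pair the two components are either both accepting — (C, s3), (B, s1) — or both non-accepting, so no string is accepted by exactly one of the machines: L(M) \ L(N) and L(N) \ L(M) are both empty.
Hence every string is accepted by M iff it is accepted by N, and the two languages coincide.

Yes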